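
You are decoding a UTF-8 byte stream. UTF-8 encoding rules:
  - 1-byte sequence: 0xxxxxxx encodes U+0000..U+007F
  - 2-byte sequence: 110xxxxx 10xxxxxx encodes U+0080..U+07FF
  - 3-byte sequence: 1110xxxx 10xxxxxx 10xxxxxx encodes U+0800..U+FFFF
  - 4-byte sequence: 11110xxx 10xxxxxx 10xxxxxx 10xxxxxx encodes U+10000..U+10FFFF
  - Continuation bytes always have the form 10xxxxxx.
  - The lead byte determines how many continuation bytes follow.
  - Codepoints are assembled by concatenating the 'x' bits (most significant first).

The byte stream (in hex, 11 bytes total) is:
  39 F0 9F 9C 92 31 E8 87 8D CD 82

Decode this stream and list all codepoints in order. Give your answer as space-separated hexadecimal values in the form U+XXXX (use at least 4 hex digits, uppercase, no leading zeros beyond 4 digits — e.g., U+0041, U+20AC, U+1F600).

Answer: U+0039 U+1F712 U+0031 U+81CD U+0342

Derivation:
Byte[0]=39: 1-byte ASCII. cp=U+0039
Byte[1]=F0: 4-byte lead, need 3 cont bytes. acc=0x0
Byte[2]=9F: continuation. acc=(acc<<6)|0x1F=0x1F
Byte[3]=9C: continuation. acc=(acc<<6)|0x1C=0x7DC
Byte[4]=92: continuation. acc=(acc<<6)|0x12=0x1F712
Completed: cp=U+1F712 (starts at byte 1)
Byte[5]=31: 1-byte ASCII. cp=U+0031
Byte[6]=E8: 3-byte lead, need 2 cont bytes. acc=0x8
Byte[7]=87: continuation. acc=(acc<<6)|0x07=0x207
Byte[8]=8D: continuation. acc=(acc<<6)|0x0D=0x81CD
Completed: cp=U+81CD (starts at byte 6)
Byte[9]=CD: 2-byte lead, need 1 cont bytes. acc=0xD
Byte[10]=82: continuation. acc=(acc<<6)|0x02=0x342
Completed: cp=U+0342 (starts at byte 9)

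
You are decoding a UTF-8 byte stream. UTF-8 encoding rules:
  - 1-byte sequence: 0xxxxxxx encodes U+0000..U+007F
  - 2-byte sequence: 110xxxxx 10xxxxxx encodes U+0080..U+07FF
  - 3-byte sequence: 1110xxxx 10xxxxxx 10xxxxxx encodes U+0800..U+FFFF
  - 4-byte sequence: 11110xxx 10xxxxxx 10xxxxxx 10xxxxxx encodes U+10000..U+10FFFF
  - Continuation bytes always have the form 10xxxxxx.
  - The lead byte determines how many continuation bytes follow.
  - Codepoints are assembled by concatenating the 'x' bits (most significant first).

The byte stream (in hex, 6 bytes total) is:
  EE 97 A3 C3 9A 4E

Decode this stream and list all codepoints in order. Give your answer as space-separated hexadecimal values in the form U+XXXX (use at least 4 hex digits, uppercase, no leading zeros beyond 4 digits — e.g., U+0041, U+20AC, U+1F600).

Byte[0]=EE: 3-byte lead, need 2 cont bytes. acc=0xE
Byte[1]=97: continuation. acc=(acc<<6)|0x17=0x397
Byte[2]=A3: continuation. acc=(acc<<6)|0x23=0xE5E3
Completed: cp=U+E5E3 (starts at byte 0)
Byte[3]=C3: 2-byte lead, need 1 cont bytes. acc=0x3
Byte[4]=9A: continuation. acc=(acc<<6)|0x1A=0xDA
Completed: cp=U+00DA (starts at byte 3)
Byte[5]=4E: 1-byte ASCII. cp=U+004E

Answer: U+E5E3 U+00DA U+004E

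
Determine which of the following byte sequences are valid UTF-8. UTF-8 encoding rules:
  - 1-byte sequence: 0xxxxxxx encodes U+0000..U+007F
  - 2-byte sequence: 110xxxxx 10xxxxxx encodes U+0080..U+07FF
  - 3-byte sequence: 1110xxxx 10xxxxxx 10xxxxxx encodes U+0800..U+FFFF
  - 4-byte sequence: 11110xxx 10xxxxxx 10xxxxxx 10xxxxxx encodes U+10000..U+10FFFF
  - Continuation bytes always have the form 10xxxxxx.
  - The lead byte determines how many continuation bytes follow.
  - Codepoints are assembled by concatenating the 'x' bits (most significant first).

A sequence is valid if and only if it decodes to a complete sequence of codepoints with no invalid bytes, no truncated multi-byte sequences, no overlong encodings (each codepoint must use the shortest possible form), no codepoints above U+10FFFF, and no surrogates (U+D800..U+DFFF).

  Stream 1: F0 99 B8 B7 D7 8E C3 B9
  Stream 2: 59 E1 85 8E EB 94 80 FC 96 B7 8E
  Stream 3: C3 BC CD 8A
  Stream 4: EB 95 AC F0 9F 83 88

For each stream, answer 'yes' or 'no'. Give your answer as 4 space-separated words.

Stream 1: decodes cleanly. VALID
Stream 2: error at byte offset 7. INVALID
Stream 3: decodes cleanly. VALID
Stream 4: decodes cleanly. VALID

Answer: yes no yes yes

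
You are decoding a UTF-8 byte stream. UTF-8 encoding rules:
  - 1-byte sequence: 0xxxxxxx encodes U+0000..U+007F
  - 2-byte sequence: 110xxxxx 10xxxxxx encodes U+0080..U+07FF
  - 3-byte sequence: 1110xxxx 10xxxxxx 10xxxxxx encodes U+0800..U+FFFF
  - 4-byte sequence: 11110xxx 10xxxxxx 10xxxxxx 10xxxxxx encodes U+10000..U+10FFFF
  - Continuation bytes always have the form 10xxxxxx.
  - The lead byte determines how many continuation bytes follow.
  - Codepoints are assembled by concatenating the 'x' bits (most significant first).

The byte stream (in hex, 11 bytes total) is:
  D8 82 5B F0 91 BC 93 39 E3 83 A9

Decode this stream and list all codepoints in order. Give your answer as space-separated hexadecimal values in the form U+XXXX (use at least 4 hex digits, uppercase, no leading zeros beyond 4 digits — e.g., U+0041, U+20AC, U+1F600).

Answer: U+0602 U+005B U+11F13 U+0039 U+30E9

Derivation:
Byte[0]=D8: 2-byte lead, need 1 cont bytes. acc=0x18
Byte[1]=82: continuation. acc=(acc<<6)|0x02=0x602
Completed: cp=U+0602 (starts at byte 0)
Byte[2]=5B: 1-byte ASCII. cp=U+005B
Byte[3]=F0: 4-byte lead, need 3 cont bytes. acc=0x0
Byte[4]=91: continuation. acc=(acc<<6)|0x11=0x11
Byte[5]=BC: continuation. acc=(acc<<6)|0x3C=0x47C
Byte[6]=93: continuation. acc=(acc<<6)|0x13=0x11F13
Completed: cp=U+11F13 (starts at byte 3)
Byte[7]=39: 1-byte ASCII. cp=U+0039
Byte[8]=E3: 3-byte lead, need 2 cont bytes. acc=0x3
Byte[9]=83: continuation. acc=(acc<<6)|0x03=0xC3
Byte[10]=A9: continuation. acc=(acc<<6)|0x29=0x30E9
Completed: cp=U+30E9 (starts at byte 8)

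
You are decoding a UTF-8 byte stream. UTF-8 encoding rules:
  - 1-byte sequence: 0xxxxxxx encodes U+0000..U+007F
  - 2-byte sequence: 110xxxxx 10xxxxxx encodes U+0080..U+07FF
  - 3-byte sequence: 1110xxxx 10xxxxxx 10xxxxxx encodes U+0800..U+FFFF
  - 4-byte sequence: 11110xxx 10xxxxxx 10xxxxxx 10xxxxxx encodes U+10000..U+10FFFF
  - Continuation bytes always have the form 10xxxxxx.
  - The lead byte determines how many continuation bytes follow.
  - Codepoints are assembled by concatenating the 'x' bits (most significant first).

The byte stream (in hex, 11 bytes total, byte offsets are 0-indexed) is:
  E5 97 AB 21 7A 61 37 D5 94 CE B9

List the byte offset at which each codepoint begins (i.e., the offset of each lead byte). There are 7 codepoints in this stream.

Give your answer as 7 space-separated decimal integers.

Answer: 0 3 4 5 6 7 9

Derivation:
Byte[0]=E5: 3-byte lead, need 2 cont bytes. acc=0x5
Byte[1]=97: continuation. acc=(acc<<6)|0x17=0x157
Byte[2]=AB: continuation. acc=(acc<<6)|0x2B=0x55EB
Completed: cp=U+55EB (starts at byte 0)
Byte[3]=21: 1-byte ASCII. cp=U+0021
Byte[4]=7A: 1-byte ASCII. cp=U+007A
Byte[5]=61: 1-byte ASCII. cp=U+0061
Byte[6]=37: 1-byte ASCII. cp=U+0037
Byte[7]=D5: 2-byte lead, need 1 cont bytes. acc=0x15
Byte[8]=94: continuation. acc=(acc<<6)|0x14=0x554
Completed: cp=U+0554 (starts at byte 7)
Byte[9]=CE: 2-byte lead, need 1 cont bytes. acc=0xE
Byte[10]=B9: continuation. acc=(acc<<6)|0x39=0x3B9
Completed: cp=U+03B9 (starts at byte 9)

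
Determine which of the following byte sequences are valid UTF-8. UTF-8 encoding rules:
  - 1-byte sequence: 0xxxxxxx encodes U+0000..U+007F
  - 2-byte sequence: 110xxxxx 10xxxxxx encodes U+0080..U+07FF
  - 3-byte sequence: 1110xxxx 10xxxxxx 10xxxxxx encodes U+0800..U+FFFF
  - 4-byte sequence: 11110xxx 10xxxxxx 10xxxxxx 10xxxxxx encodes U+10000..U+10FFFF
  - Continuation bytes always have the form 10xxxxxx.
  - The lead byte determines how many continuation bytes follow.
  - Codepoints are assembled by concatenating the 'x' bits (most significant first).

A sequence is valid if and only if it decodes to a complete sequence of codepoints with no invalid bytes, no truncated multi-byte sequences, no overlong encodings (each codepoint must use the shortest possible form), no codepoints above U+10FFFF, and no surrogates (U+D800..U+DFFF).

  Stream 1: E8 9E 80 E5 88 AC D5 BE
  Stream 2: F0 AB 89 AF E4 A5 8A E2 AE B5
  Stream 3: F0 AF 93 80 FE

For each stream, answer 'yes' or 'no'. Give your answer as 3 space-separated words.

Stream 1: decodes cleanly. VALID
Stream 2: decodes cleanly. VALID
Stream 3: error at byte offset 4. INVALID

Answer: yes yes no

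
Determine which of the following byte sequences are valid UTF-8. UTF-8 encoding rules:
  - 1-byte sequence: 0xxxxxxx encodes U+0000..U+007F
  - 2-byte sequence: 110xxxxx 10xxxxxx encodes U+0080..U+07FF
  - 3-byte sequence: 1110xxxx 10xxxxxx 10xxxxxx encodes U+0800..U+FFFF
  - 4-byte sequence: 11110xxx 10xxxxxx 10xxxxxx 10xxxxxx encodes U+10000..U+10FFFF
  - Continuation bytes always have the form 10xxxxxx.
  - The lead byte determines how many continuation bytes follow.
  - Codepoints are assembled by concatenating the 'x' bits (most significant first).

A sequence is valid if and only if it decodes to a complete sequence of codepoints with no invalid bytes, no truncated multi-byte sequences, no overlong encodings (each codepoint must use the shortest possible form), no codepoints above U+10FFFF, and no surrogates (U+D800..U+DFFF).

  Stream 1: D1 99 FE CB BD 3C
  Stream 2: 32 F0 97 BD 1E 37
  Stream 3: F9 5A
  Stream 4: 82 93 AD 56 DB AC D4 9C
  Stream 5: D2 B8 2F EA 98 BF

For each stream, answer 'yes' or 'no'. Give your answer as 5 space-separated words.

Stream 1: error at byte offset 2. INVALID
Stream 2: error at byte offset 4. INVALID
Stream 3: error at byte offset 0. INVALID
Stream 4: error at byte offset 0. INVALID
Stream 5: decodes cleanly. VALID

Answer: no no no no yes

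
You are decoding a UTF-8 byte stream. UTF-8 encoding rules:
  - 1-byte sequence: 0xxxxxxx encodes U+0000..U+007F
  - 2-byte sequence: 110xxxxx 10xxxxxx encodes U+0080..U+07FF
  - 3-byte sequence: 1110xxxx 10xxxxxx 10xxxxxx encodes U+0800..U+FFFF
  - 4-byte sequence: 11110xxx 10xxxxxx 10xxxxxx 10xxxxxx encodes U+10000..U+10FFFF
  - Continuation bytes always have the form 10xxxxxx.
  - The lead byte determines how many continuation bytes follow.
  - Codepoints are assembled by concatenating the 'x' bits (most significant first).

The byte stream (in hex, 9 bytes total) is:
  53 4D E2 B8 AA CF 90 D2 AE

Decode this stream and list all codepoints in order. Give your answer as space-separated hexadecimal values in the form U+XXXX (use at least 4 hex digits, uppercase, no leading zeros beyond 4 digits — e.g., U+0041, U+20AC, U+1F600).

Byte[0]=53: 1-byte ASCII. cp=U+0053
Byte[1]=4D: 1-byte ASCII. cp=U+004D
Byte[2]=E2: 3-byte lead, need 2 cont bytes. acc=0x2
Byte[3]=B8: continuation. acc=(acc<<6)|0x38=0xB8
Byte[4]=AA: continuation. acc=(acc<<6)|0x2A=0x2E2A
Completed: cp=U+2E2A (starts at byte 2)
Byte[5]=CF: 2-byte lead, need 1 cont bytes. acc=0xF
Byte[6]=90: continuation. acc=(acc<<6)|0x10=0x3D0
Completed: cp=U+03D0 (starts at byte 5)
Byte[7]=D2: 2-byte lead, need 1 cont bytes. acc=0x12
Byte[8]=AE: continuation. acc=(acc<<6)|0x2E=0x4AE
Completed: cp=U+04AE (starts at byte 7)

Answer: U+0053 U+004D U+2E2A U+03D0 U+04AE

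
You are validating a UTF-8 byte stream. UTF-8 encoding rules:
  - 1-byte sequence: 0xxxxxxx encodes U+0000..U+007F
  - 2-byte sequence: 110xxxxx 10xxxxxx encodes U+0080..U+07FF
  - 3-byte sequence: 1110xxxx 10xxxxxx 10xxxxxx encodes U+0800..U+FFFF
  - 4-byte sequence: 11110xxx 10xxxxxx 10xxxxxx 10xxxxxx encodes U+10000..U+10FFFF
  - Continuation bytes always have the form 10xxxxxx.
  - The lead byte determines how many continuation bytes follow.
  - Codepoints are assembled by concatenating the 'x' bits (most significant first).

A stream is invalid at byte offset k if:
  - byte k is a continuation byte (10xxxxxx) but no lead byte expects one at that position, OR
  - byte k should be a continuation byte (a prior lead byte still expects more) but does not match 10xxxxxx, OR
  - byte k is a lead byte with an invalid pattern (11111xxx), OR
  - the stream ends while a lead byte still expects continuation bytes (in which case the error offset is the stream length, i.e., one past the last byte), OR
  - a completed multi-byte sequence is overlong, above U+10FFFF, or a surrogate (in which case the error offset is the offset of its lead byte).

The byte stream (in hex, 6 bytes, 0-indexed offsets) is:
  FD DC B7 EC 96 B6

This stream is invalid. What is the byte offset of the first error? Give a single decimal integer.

Answer: 0

Derivation:
Byte[0]=FD: INVALID lead byte (not 0xxx/110x/1110/11110)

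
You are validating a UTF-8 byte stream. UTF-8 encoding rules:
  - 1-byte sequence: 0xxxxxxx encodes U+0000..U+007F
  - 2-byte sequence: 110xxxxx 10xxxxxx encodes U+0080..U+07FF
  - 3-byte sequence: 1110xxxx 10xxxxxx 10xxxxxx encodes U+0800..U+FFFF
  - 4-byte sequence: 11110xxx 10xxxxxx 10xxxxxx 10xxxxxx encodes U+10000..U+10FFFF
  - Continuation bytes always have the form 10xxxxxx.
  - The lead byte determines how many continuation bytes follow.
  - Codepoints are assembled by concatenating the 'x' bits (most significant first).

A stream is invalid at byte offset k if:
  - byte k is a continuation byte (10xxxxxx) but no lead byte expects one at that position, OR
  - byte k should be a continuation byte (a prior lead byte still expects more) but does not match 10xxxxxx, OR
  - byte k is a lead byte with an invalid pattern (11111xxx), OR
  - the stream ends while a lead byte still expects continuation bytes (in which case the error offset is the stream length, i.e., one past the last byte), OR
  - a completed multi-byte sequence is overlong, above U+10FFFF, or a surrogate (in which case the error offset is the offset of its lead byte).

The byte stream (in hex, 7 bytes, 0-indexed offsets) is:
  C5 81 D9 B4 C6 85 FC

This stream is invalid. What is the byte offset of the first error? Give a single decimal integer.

Answer: 6

Derivation:
Byte[0]=C5: 2-byte lead, need 1 cont bytes. acc=0x5
Byte[1]=81: continuation. acc=(acc<<6)|0x01=0x141
Completed: cp=U+0141 (starts at byte 0)
Byte[2]=D9: 2-byte lead, need 1 cont bytes. acc=0x19
Byte[3]=B4: continuation. acc=(acc<<6)|0x34=0x674
Completed: cp=U+0674 (starts at byte 2)
Byte[4]=C6: 2-byte lead, need 1 cont bytes. acc=0x6
Byte[5]=85: continuation. acc=(acc<<6)|0x05=0x185
Completed: cp=U+0185 (starts at byte 4)
Byte[6]=FC: INVALID lead byte (not 0xxx/110x/1110/11110)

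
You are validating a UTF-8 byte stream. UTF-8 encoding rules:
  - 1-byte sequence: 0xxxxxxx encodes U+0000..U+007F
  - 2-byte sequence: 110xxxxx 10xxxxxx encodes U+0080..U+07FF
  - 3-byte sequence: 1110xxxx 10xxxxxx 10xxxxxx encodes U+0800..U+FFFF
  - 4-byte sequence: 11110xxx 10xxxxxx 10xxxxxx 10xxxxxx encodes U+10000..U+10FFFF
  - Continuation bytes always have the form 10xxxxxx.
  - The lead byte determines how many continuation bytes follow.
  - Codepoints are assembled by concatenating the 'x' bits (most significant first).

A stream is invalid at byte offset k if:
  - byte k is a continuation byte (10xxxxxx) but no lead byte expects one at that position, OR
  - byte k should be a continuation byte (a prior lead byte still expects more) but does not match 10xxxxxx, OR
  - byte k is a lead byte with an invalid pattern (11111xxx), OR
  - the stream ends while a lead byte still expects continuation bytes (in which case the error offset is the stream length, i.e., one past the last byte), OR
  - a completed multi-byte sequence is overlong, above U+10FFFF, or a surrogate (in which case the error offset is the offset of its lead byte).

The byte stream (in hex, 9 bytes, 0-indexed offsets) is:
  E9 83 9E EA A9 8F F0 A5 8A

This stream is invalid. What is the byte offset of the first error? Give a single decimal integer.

Answer: 9

Derivation:
Byte[0]=E9: 3-byte lead, need 2 cont bytes. acc=0x9
Byte[1]=83: continuation. acc=(acc<<6)|0x03=0x243
Byte[2]=9E: continuation. acc=(acc<<6)|0x1E=0x90DE
Completed: cp=U+90DE (starts at byte 0)
Byte[3]=EA: 3-byte lead, need 2 cont bytes. acc=0xA
Byte[4]=A9: continuation. acc=(acc<<6)|0x29=0x2A9
Byte[5]=8F: continuation. acc=(acc<<6)|0x0F=0xAA4F
Completed: cp=U+AA4F (starts at byte 3)
Byte[6]=F0: 4-byte lead, need 3 cont bytes. acc=0x0
Byte[7]=A5: continuation. acc=(acc<<6)|0x25=0x25
Byte[8]=8A: continuation. acc=(acc<<6)|0x0A=0x94A
Byte[9]: stream ended, expected continuation. INVALID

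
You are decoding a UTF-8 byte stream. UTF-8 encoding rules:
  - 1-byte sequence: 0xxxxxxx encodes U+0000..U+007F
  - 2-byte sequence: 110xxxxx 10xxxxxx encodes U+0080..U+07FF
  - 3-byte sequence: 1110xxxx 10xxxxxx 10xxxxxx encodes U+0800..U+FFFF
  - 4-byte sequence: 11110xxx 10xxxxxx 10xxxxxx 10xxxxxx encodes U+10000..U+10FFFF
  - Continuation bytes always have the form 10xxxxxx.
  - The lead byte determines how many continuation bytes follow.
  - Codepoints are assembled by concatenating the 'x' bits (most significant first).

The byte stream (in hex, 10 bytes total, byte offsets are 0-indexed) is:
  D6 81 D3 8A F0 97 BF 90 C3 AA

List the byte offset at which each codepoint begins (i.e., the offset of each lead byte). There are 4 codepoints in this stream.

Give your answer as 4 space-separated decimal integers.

Byte[0]=D6: 2-byte lead, need 1 cont bytes. acc=0x16
Byte[1]=81: continuation. acc=(acc<<6)|0x01=0x581
Completed: cp=U+0581 (starts at byte 0)
Byte[2]=D3: 2-byte lead, need 1 cont bytes. acc=0x13
Byte[3]=8A: continuation. acc=(acc<<6)|0x0A=0x4CA
Completed: cp=U+04CA (starts at byte 2)
Byte[4]=F0: 4-byte lead, need 3 cont bytes. acc=0x0
Byte[5]=97: continuation. acc=(acc<<6)|0x17=0x17
Byte[6]=BF: continuation. acc=(acc<<6)|0x3F=0x5FF
Byte[7]=90: continuation. acc=(acc<<6)|0x10=0x17FD0
Completed: cp=U+17FD0 (starts at byte 4)
Byte[8]=C3: 2-byte lead, need 1 cont bytes. acc=0x3
Byte[9]=AA: continuation. acc=(acc<<6)|0x2A=0xEA
Completed: cp=U+00EA (starts at byte 8)

Answer: 0 2 4 8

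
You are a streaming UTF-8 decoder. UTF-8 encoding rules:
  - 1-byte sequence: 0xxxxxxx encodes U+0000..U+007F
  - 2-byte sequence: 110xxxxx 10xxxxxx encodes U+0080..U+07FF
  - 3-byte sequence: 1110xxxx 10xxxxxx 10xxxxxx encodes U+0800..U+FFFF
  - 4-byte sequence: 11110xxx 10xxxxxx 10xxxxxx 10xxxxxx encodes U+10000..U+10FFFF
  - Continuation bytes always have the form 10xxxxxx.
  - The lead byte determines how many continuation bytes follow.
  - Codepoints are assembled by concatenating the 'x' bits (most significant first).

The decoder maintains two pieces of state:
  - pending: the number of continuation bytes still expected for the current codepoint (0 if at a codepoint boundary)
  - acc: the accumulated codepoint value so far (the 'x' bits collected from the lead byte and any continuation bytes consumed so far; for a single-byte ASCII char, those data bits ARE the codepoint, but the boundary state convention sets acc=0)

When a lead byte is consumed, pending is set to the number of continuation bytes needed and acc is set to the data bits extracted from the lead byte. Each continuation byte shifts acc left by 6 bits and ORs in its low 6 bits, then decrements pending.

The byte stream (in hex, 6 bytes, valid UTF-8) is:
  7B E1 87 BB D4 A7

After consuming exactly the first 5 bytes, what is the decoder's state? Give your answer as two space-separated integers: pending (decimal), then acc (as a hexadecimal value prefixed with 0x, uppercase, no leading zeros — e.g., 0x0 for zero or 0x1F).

Byte[0]=7B: 1-byte. pending=0, acc=0x0
Byte[1]=E1: 3-byte lead. pending=2, acc=0x1
Byte[2]=87: continuation. acc=(acc<<6)|0x07=0x47, pending=1
Byte[3]=BB: continuation. acc=(acc<<6)|0x3B=0x11FB, pending=0
Byte[4]=D4: 2-byte lead. pending=1, acc=0x14

Answer: 1 0x14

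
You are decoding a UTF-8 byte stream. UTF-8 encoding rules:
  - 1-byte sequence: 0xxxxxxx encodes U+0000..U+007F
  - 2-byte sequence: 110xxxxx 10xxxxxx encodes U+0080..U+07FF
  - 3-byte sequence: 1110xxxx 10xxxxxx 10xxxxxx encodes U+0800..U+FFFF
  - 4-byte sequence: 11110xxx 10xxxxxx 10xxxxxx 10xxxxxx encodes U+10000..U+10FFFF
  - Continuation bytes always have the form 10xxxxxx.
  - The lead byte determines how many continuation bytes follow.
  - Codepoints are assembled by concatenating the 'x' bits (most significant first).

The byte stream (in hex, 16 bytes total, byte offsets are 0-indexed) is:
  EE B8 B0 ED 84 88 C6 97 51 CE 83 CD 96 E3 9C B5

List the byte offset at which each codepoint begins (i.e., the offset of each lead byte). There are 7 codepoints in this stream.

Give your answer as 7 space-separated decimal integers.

Answer: 0 3 6 8 9 11 13

Derivation:
Byte[0]=EE: 3-byte lead, need 2 cont bytes. acc=0xE
Byte[1]=B8: continuation. acc=(acc<<6)|0x38=0x3B8
Byte[2]=B0: continuation. acc=(acc<<6)|0x30=0xEE30
Completed: cp=U+EE30 (starts at byte 0)
Byte[3]=ED: 3-byte lead, need 2 cont bytes. acc=0xD
Byte[4]=84: continuation. acc=(acc<<6)|0x04=0x344
Byte[5]=88: continuation. acc=(acc<<6)|0x08=0xD108
Completed: cp=U+D108 (starts at byte 3)
Byte[6]=C6: 2-byte lead, need 1 cont bytes. acc=0x6
Byte[7]=97: continuation. acc=(acc<<6)|0x17=0x197
Completed: cp=U+0197 (starts at byte 6)
Byte[8]=51: 1-byte ASCII. cp=U+0051
Byte[9]=CE: 2-byte lead, need 1 cont bytes. acc=0xE
Byte[10]=83: continuation. acc=(acc<<6)|0x03=0x383
Completed: cp=U+0383 (starts at byte 9)
Byte[11]=CD: 2-byte lead, need 1 cont bytes. acc=0xD
Byte[12]=96: continuation. acc=(acc<<6)|0x16=0x356
Completed: cp=U+0356 (starts at byte 11)
Byte[13]=E3: 3-byte lead, need 2 cont bytes. acc=0x3
Byte[14]=9C: continuation. acc=(acc<<6)|0x1C=0xDC
Byte[15]=B5: continuation. acc=(acc<<6)|0x35=0x3735
Completed: cp=U+3735 (starts at byte 13)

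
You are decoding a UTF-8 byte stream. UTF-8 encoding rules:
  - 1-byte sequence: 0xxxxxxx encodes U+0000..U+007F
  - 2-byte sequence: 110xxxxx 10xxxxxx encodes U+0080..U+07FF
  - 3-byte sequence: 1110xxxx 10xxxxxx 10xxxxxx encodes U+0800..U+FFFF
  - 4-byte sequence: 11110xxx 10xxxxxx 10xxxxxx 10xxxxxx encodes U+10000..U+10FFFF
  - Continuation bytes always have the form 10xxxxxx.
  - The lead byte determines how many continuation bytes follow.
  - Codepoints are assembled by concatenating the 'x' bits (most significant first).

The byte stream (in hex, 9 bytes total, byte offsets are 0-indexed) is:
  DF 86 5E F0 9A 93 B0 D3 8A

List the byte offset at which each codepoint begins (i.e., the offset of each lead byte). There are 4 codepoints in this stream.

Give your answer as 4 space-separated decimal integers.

Byte[0]=DF: 2-byte lead, need 1 cont bytes. acc=0x1F
Byte[1]=86: continuation. acc=(acc<<6)|0x06=0x7C6
Completed: cp=U+07C6 (starts at byte 0)
Byte[2]=5E: 1-byte ASCII. cp=U+005E
Byte[3]=F0: 4-byte lead, need 3 cont bytes. acc=0x0
Byte[4]=9A: continuation. acc=(acc<<6)|0x1A=0x1A
Byte[5]=93: continuation. acc=(acc<<6)|0x13=0x693
Byte[6]=B0: continuation. acc=(acc<<6)|0x30=0x1A4F0
Completed: cp=U+1A4F0 (starts at byte 3)
Byte[7]=D3: 2-byte lead, need 1 cont bytes. acc=0x13
Byte[8]=8A: continuation. acc=(acc<<6)|0x0A=0x4CA
Completed: cp=U+04CA (starts at byte 7)

Answer: 0 2 3 7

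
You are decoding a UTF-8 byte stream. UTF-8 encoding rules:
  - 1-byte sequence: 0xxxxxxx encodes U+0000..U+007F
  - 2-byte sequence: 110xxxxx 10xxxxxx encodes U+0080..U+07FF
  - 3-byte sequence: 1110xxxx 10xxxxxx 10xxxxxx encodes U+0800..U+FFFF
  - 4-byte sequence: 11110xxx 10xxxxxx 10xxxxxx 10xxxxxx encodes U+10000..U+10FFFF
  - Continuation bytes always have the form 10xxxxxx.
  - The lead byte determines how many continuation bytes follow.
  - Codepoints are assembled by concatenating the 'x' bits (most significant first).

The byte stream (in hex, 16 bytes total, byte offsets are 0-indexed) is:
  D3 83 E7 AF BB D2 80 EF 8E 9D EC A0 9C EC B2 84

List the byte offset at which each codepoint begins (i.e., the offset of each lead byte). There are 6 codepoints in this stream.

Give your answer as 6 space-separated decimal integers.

Byte[0]=D3: 2-byte lead, need 1 cont bytes. acc=0x13
Byte[1]=83: continuation. acc=(acc<<6)|0x03=0x4C3
Completed: cp=U+04C3 (starts at byte 0)
Byte[2]=E7: 3-byte lead, need 2 cont bytes. acc=0x7
Byte[3]=AF: continuation. acc=(acc<<6)|0x2F=0x1EF
Byte[4]=BB: continuation. acc=(acc<<6)|0x3B=0x7BFB
Completed: cp=U+7BFB (starts at byte 2)
Byte[5]=D2: 2-byte lead, need 1 cont bytes. acc=0x12
Byte[6]=80: continuation. acc=(acc<<6)|0x00=0x480
Completed: cp=U+0480 (starts at byte 5)
Byte[7]=EF: 3-byte lead, need 2 cont bytes. acc=0xF
Byte[8]=8E: continuation. acc=(acc<<6)|0x0E=0x3CE
Byte[9]=9D: continuation. acc=(acc<<6)|0x1D=0xF39D
Completed: cp=U+F39D (starts at byte 7)
Byte[10]=EC: 3-byte lead, need 2 cont bytes. acc=0xC
Byte[11]=A0: continuation. acc=(acc<<6)|0x20=0x320
Byte[12]=9C: continuation. acc=(acc<<6)|0x1C=0xC81C
Completed: cp=U+C81C (starts at byte 10)
Byte[13]=EC: 3-byte lead, need 2 cont bytes. acc=0xC
Byte[14]=B2: continuation. acc=(acc<<6)|0x32=0x332
Byte[15]=84: continuation. acc=(acc<<6)|0x04=0xCC84
Completed: cp=U+CC84 (starts at byte 13)

Answer: 0 2 5 7 10 13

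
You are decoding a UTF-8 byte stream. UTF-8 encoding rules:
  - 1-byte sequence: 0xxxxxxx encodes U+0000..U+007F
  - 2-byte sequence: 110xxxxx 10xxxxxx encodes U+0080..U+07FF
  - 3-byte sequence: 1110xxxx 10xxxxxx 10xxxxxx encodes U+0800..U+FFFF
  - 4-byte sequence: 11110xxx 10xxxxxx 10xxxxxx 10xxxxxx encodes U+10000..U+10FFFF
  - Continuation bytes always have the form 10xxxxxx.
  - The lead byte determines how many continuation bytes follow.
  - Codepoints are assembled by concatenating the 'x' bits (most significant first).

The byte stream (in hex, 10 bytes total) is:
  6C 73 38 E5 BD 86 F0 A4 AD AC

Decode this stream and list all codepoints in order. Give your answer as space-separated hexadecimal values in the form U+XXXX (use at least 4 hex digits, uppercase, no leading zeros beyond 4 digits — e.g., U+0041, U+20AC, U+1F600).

Answer: U+006C U+0073 U+0038 U+5F46 U+24B6C

Derivation:
Byte[0]=6C: 1-byte ASCII. cp=U+006C
Byte[1]=73: 1-byte ASCII. cp=U+0073
Byte[2]=38: 1-byte ASCII. cp=U+0038
Byte[3]=E5: 3-byte lead, need 2 cont bytes. acc=0x5
Byte[4]=BD: continuation. acc=(acc<<6)|0x3D=0x17D
Byte[5]=86: continuation. acc=(acc<<6)|0x06=0x5F46
Completed: cp=U+5F46 (starts at byte 3)
Byte[6]=F0: 4-byte lead, need 3 cont bytes. acc=0x0
Byte[7]=A4: continuation. acc=(acc<<6)|0x24=0x24
Byte[8]=AD: continuation. acc=(acc<<6)|0x2D=0x92D
Byte[9]=AC: continuation. acc=(acc<<6)|0x2C=0x24B6C
Completed: cp=U+24B6C (starts at byte 6)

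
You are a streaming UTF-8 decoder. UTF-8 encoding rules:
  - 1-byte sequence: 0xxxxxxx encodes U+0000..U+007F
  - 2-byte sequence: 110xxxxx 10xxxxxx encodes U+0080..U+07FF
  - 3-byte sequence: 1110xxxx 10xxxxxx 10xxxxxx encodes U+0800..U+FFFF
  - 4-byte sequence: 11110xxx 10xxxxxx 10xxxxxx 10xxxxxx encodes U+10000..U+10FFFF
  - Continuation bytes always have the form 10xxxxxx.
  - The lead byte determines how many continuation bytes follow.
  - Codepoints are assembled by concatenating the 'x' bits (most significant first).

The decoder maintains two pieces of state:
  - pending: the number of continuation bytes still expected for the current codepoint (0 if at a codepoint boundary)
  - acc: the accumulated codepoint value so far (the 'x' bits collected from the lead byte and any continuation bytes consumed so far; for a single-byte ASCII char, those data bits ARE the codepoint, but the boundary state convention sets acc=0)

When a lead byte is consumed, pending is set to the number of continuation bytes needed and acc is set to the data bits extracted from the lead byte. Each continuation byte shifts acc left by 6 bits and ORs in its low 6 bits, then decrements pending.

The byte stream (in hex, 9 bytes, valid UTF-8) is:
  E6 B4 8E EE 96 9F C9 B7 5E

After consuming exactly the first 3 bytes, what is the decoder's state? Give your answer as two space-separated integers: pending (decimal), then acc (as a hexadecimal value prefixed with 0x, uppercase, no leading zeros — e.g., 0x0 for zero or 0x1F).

Answer: 0 0x6D0E

Derivation:
Byte[0]=E6: 3-byte lead. pending=2, acc=0x6
Byte[1]=B4: continuation. acc=(acc<<6)|0x34=0x1B4, pending=1
Byte[2]=8E: continuation. acc=(acc<<6)|0x0E=0x6D0E, pending=0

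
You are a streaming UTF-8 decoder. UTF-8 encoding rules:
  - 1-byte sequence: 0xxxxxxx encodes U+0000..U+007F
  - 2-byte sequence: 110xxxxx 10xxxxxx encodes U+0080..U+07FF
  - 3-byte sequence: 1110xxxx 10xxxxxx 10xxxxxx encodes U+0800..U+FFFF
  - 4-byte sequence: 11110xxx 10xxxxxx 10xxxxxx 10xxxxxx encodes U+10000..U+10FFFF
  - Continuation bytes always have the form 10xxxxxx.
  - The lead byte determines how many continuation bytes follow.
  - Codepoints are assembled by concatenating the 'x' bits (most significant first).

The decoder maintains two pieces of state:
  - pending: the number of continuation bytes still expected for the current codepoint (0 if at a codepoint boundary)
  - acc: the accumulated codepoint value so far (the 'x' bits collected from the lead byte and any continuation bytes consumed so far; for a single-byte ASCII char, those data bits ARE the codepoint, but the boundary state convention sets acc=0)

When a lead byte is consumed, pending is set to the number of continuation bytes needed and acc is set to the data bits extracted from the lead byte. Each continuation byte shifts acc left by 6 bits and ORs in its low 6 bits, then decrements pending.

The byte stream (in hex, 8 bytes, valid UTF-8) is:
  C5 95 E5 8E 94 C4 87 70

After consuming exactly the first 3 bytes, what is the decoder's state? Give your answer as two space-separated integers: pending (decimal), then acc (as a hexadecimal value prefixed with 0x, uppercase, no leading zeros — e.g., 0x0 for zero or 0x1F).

Answer: 2 0x5

Derivation:
Byte[0]=C5: 2-byte lead. pending=1, acc=0x5
Byte[1]=95: continuation. acc=(acc<<6)|0x15=0x155, pending=0
Byte[2]=E5: 3-byte lead. pending=2, acc=0x5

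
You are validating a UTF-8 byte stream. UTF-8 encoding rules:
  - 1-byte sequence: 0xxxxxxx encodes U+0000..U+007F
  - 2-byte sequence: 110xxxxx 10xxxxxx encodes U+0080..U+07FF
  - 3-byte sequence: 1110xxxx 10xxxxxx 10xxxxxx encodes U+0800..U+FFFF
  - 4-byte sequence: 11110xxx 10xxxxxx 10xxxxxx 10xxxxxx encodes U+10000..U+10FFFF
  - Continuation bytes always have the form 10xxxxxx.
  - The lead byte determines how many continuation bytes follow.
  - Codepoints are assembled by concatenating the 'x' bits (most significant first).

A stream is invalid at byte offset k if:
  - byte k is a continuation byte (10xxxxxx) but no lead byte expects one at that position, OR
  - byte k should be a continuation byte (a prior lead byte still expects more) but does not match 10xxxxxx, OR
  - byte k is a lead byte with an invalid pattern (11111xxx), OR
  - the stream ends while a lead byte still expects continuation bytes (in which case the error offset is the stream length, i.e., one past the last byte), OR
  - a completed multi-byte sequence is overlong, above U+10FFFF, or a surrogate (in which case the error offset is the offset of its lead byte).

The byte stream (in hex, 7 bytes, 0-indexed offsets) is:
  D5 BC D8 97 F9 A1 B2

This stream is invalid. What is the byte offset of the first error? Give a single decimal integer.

Byte[0]=D5: 2-byte lead, need 1 cont bytes. acc=0x15
Byte[1]=BC: continuation. acc=(acc<<6)|0x3C=0x57C
Completed: cp=U+057C (starts at byte 0)
Byte[2]=D8: 2-byte lead, need 1 cont bytes. acc=0x18
Byte[3]=97: continuation. acc=(acc<<6)|0x17=0x617
Completed: cp=U+0617 (starts at byte 2)
Byte[4]=F9: INVALID lead byte (not 0xxx/110x/1110/11110)

Answer: 4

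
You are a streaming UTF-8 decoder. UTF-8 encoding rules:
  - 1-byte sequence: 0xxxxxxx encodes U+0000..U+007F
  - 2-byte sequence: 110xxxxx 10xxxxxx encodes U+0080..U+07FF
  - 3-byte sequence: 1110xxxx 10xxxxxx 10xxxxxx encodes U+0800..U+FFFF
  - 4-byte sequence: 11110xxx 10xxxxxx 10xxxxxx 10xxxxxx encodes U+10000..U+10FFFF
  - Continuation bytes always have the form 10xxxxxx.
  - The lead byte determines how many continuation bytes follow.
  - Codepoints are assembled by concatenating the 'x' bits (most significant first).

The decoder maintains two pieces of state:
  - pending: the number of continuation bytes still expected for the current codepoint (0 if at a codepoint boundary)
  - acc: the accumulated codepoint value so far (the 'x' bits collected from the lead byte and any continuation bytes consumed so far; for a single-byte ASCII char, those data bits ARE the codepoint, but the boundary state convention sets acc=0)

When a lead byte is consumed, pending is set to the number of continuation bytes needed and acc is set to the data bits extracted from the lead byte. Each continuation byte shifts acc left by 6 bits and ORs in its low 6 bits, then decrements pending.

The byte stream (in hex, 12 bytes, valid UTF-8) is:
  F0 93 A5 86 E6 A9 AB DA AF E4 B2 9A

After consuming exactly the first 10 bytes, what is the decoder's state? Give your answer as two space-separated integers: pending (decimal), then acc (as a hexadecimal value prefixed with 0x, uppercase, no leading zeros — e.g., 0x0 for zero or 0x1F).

Answer: 2 0x4

Derivation:
Byte[0]=F0: 4-byte lead. pending=3, acc=0x0
Byte[1]=93: continuation. acc=(acc<<6)|0x13=0x13, pending=2
Byte[2]=A5: continuation. acc=(acc<<6)|0x25=0x4E5, pending=1
Byte[3]=86: continuation. acc=(acc<<6)|0x06=0x13946, pending=0
Byte[4]=E6: 3-byte lead. pending=2, acc=0x6
Byte[5]=A9: continuation. acc=(acc<<6)|0x29=0x1A9, pending=1
Byte[6]=AB: continuation. acc=(acc<<6)|0x2B=0x6A6B, pending=0
Byte[7]=DA: 2-byte lead. pending=1, acc=0x1A
Byte[8]=AF: continuation. acc=(acc<<6)|0x2F=0x6AF, pending=0
Byte[9]=E4: 3-byte lead. pending=2, acc=0x4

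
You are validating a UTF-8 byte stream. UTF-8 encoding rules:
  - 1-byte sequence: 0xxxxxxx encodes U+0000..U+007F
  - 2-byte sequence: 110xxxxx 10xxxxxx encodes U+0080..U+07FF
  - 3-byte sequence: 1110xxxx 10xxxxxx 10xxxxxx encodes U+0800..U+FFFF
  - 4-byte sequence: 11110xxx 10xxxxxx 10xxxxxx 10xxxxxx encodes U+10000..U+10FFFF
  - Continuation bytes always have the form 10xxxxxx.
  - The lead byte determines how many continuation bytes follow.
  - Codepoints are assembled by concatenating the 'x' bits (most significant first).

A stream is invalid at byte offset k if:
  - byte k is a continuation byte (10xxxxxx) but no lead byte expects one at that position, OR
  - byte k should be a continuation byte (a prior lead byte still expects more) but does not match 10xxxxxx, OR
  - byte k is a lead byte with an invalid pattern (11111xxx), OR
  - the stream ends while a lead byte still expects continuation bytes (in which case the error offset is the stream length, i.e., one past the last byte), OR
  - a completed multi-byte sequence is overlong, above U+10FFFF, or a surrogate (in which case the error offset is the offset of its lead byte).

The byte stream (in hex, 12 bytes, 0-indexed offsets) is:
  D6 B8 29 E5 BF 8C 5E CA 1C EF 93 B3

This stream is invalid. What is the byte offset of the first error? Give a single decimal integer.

Answer: 8

Derivation:
Byte[0]=D6: 2-byte lead, need 1 cont bytes. acc=0x16
Byte[1]=B8: continuation. acc=(acc<<6)|0x38=0x5B8
Completed: cp=U+05B8 (starts at byte 0)
Byte[2]=29: 1-byte ASCII. cp=U+0029
Byte[3]=E5: 3-byte lead, need 2 cont bytes. acc=0x5
Byte[4]=BF: continuation. acc=(acc<<6)|0x3F=0x17F
Byte[5]=8C: continuation. acc=(acc<<6)|0x0C=0x5FCC
Completed: cp=U+5FCC (starts at byte 3)
Byte[6]=5E: 1-byte ASCII. cp=U+005E
Byte[7]=CA: 2-byte lead, need 1 cont bytes. acc=0xA
Byte[8]=1C: expected 10xxxxxx continuation. INVALID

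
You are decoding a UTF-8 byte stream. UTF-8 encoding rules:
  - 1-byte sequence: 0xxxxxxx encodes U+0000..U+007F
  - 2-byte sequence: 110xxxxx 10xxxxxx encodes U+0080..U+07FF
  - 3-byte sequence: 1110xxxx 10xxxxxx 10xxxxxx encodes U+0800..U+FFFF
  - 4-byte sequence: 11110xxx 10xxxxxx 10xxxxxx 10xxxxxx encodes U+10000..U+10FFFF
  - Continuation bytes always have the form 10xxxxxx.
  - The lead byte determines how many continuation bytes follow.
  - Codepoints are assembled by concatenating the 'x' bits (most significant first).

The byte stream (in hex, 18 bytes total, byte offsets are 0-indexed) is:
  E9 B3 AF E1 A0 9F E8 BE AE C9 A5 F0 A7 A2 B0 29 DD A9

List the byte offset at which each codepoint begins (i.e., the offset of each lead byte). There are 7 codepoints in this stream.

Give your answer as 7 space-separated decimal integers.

Byte[0]=E9: 3-byte lead, need 2 cont bytes. acc=0x9
Byte[1]=B3: continuation. acc=(acc<<6)|0x33=0x273
Byte[2]=AF: continuation. acc=(acc<<6)|0x2F=0x9CEF
Completed: cp=U+9CEF (starts at byte 0)
Byte[3]=E1: 3-byte lead, need 2 cont bytes. acc=0x1
Byte[4]=A0: continuation. acc=(acc<<6)|0x20=0x60
Byte[5]=9F: continuation. acc=(acc<<6)|0x1F=0x181F
Completed: cp=U+181F (starts at byte 3)
Byte[6]=E8: 3-byte lead, need 2 cont bytes. acc=0x8
Byte[7]=BE: continuation. acc=(acc<<6)|0x3E=0x23E
Byte[8]=AE: continuation. acc=(acc<<6)|0x2E=0x8FAE
Completed: cp=U+8FAE (starts at byte 6)
Byte[9]=C9: 2-byte lead, need 1 cont bytes. acc=0x9
Byte[10]=A5: continuation. acc=(acc<<6)|0x25=0x265
Completed: cp=U+0265 (starts at byte 9)
Byte[11]=F0: 4-byte lead, need 3 cont bytes. acc=0x0
Byte[12]=A7: continuation. acc=(acc<<6)|0x27=0x27
Byte[13]=A2: continuation. acc=(acc<<6)|0x22=0x9E2
Byte[14]=B0: continuation. acc=(acc<<6)|0x30=0x278B0
Completed: cp=U+278B0 (starts at byte 11)
Byte[15]=29: 1-byte ASCII. cp=U+0029
Byte[16]=DD: 2-byte lead, need 1 cont bytes. acc=0x1D
Byte[17]=A9: continuation. acc=(acc<<6)|0x29=0x769
Completed: cp=U+0769 (starts at byte 16)

Answer: 0 3 6 9 11 15 16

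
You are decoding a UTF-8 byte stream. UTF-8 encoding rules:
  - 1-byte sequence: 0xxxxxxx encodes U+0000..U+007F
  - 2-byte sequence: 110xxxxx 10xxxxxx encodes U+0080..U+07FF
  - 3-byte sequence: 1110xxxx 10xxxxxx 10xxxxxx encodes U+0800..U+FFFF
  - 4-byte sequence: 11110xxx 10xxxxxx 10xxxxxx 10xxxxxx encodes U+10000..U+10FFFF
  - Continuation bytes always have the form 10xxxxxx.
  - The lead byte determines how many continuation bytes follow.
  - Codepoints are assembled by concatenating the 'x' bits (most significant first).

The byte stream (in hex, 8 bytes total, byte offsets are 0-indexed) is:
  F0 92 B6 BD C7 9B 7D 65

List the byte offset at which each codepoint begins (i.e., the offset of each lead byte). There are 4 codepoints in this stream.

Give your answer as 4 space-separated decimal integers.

Answer: 0 4 6 7

Derivation:
Byte[0]=F0: 4-byte lead, need 3 cont bytes. acc=0x0
Byte[1]=92: continuation. acc=(acc<<6)|0x12=0x12
Byte[2]=B6: continuation. acc=(acc<<6)|0x36=0x4B6
Byte[3]=BD: continuation. acc=(acc<<6)|0x3D=0x12DBD
Completed: cp=U+12DBD (starts at byte 0)
Byte[4]=C7: 2-byte lead, need 1 cont bytes. acc=0x7
Byte[5]=9B: continuation. acc=(acc<<6)|0x1B=0x1DB
Completed: cp=U+01DB (starts at byte 4)
Byte[6]=7D: 1-byte ASCII. cp=U+007D
Byte[7]=65: 1-byte ASCII. cp=U+0065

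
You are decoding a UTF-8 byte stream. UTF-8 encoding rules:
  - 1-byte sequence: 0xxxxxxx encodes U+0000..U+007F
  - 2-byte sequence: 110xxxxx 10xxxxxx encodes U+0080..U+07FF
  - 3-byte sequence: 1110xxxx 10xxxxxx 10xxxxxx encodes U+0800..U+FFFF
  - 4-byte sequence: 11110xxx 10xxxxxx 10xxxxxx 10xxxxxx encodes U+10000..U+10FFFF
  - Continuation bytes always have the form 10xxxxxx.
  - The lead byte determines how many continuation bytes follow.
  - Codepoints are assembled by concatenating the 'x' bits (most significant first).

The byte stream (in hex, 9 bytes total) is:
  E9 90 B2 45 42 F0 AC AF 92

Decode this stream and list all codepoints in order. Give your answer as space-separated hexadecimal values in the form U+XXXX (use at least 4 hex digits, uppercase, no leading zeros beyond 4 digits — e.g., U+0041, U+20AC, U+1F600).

Answer: U+9432 U+0045 U+0042 U+2CBD2

Derivation:
Byte[0]=E9: 3-byte lead, need 2 cont bytes. acc=0x9
Byte[1]=90: continuation. acc=(acc<<6)|0x10=0x250
Byte[2]=B2: continuation. acc=(acc<<6)|0x32=0x9432
Completed: cp=U+9432 (starts at byte 0)
Byte[3]=45: 1-byte ASCII. cp=U+0045
Byte[4]=42: 1-byte ASCII. cp=U+0042
Byte[5]=F0: 4-byte lead, need 3 cont bytes. acc=0x0
Byte[6]=AC: continuation. acc=(acc<<6)|0x2C=0x2C
Byte[7]=AF: continuation. acc=(acc<<6)|0x2F=0xB2F
Byte[8]=92: continuation. acc=(acc<<6)|0x12=0x2CBD2
Completed: cp=U+2CBD2 (starts at byte 5)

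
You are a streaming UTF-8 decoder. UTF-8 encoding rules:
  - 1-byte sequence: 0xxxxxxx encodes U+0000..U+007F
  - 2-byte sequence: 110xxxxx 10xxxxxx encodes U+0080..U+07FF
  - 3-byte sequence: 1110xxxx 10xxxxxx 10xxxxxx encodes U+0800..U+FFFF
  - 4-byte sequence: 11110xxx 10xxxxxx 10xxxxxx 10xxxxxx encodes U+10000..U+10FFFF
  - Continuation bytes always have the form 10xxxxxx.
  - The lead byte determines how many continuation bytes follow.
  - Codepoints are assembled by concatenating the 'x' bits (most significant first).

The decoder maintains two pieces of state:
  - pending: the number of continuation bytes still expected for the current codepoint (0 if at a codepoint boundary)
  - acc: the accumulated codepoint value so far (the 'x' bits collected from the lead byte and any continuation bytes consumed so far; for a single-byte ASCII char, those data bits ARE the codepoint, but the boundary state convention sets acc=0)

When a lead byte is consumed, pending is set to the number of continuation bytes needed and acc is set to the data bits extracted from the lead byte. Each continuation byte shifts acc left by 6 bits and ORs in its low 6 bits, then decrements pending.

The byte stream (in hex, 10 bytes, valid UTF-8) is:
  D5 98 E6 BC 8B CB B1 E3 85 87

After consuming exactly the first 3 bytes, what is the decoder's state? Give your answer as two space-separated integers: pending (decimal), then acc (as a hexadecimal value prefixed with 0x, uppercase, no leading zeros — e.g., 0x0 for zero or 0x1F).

Answer: 2 0x6

Derivation:
Byte[0]=D5: 2-byte lead. pending=1, acc=0x15
Byte[1]=98: continuation. acc=(acc<<6)|0x18=0x558, pending=0
Byte[2]=E6: 3-byte lead. pending=2, acc=0x6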